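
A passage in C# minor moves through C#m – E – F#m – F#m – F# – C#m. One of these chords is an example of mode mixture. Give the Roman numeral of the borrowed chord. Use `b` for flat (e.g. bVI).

IV

C# minor has the diatonic set C#m, D#dim, E, F#m, G#, A, B (with V from harmonic minor). Of the given chords, C#m, E and F#m are diatonic. F# (F#–A#–C#) is not: scale degree 4 in C# minor carries F#m (iv). In C# major the chord on that degree is F#, so here it functions as IV, borrowed from the parallel major.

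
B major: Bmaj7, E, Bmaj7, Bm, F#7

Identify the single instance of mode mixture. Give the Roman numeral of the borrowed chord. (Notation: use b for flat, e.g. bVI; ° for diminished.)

In B major the diatonic chords are B, C#m, D#m, E, F#, G#m, A#dim. Bmaj7, E and F#7 are all diatonic. Bm (B–D–F#) is not: scale degree 1 in B major carries B (I). In B minor the chord on that degree is Bm, so here it functions as i, borrowed from the parallel minor.

i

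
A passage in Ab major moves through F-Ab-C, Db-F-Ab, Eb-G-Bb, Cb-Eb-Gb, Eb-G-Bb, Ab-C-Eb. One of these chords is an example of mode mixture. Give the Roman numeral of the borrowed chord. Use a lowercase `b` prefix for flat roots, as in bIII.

The diatonic triads in Ab major are Ab, Bbm, Cm, Db, Eb, Fm, Gdim. Of the given chords, F–Ab–C = Fm, Db–F–Ab = Db, Eb–G–Bb = Eb and Ab–C–Eb = Ab are diatonic. Cb–Eb–Gb is not: scale degree 3 in Ab major carries Cm (iii). In Ab minor the chord on that degree is Cb, so here it functions as bIII, borrowed from the parallel minor.

bIII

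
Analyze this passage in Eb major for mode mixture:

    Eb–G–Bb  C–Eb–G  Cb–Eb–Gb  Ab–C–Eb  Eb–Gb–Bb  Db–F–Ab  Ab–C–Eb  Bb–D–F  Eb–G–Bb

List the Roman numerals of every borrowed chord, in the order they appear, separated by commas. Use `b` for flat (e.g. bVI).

The diatonic triads in Eb major are Eb, Fm, Gm, Ab, Bb, Cm, Ddim. Eb–G–Bb = Eb, C–Eb–G = Cm, Ab–C–Eb = Ab and Bb–D–F = Bb are all diatonic. Cb–Eb–Gb is not: scale degree 6 in Eb major carries Cm (vi). In Eb minor the chord on that degree is Cb, so here it functions as bVI, borrowed from the parallel minor. But Eb–Gb–Bb is foreign: the diatonic I on degree 1 is Eb, whereas Ebm comes from Eb minor. It is labeled i. But Db–F–Ab is foreign: the diatonic vii° on degree 7 is Ddim, whereas Db comes from Eb minor. It is labeled bVII.

bVI, i, bVII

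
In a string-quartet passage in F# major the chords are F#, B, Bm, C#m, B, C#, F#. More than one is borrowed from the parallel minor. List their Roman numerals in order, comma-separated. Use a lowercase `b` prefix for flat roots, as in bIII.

In F# major the diatonic chords are F#, G#m, A#m, B, C#, D#m, E#dim. F#, B and C# are all diatonic. Bm (B–D–F#) doesn't fit — on degree 4 F# major would have B (IV). Bm is the degree-4 chord of F# minor, so it is the borrowed iv. But C#m (C#–E–G#) is foreign: the diatonic V on degree 5 is C#, whereas C#m comes from F# minor. It is labeled v.

iv, v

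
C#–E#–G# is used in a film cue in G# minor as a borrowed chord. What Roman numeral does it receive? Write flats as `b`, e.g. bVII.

IV

C# is scale degree 4 in G# minor. The diatonic chord on degree 4 would be C#m (iv), but C#–E#–G# is the major chord from G# major. As a borrowed chord it is labeled IV.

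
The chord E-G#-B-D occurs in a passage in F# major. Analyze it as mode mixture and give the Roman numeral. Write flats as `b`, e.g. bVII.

E is the lowered form of scale degree 7 in F# major (the diatonic degree 7 is E#). E–G#–B–D is a dominant-seventh chord — the form found in F# minor, not the diatonic vii° (E#dim). Borrowed into F# major it is written bVII7.

bVII7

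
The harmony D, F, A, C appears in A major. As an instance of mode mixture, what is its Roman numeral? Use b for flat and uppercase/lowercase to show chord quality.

iv7

D is scale degree 4 in A major. The diatonic chord on degree 4 would be D (IV), but D–F–A–C is the minor-seventh chord from A minor. As a borrowed chord it is labeled iv7.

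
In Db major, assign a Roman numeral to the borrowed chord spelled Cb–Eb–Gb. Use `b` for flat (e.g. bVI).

bVII

The root Cb is the lowered 7th scale degree — diatonically Db major has C there. Cb–Eb–Gb is a major chord — the form found in Db minor, not the diatonic vii° (Cdim). Borrowed into Db major it is written bVII.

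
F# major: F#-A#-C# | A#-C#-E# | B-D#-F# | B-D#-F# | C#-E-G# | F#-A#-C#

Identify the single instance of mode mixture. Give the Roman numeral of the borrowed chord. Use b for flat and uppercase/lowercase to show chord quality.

The diatonic triads in F# major are F#, G#m, A#m, B, C#, D#m, E#dim. F#–A#–C# = F#, A#–C#–E# = A#m and B–D#–F# = B all belong to that set. C#–E–G# is not: scale degree 5 in F# major carries C# (V). In F# minor the chord on that degree is C#m, so here it functions as v, borrowed from the parallel minor.

v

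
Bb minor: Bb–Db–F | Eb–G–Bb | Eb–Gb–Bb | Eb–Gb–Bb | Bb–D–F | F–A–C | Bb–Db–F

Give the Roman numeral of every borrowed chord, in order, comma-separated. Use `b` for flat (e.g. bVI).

The diatonic triads in Bb minor (with V from harmonic minor) are Bbm, Cdim, Db, Ebm, F, Gb, Ab. Bb–Db–F = Bbm, Eb–Gb–Bb = Ebm and F–A–C = F are all diatonic. But Eb–G–Bb is foreign: the diatonic iv on degree 4 is Ebm, whereas Eb comes from Bb major. It is labeled IV. Bb–D–F is not: scale degree 1 in Bb minor carries Bbm (i). In Bb major the chord on that degree is Bb, so here it functions as I, borrowed from the parallel major.

IV, I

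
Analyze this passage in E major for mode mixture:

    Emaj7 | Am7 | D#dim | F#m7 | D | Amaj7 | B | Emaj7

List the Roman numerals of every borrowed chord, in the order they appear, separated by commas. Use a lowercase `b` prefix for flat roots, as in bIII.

iv7, bVII

The diatonic triads in E major are E, F#m, G#m, A, B, C#m, D#dim. Emaj7, D#dim, F#m7, Amaj7 and B are all diatonic. Am7 (A–C–E–G) doesn't fit — on degree 4 E major would have A (IV). Am7 is the degree-4 chord of E minor, so it is the borrowed iv7. D (D–F#–A) doesn't fit — on degree 7 E major would have D#dim (vii°). D is the degree-7 chord of E minor, so it is the borrowed bVII.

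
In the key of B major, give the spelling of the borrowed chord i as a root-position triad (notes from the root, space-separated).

B D F#

i is built on scale degree 1, which is B in both B major and its parallel. Building the minor chord from the parallel minor on B: B–D–F#.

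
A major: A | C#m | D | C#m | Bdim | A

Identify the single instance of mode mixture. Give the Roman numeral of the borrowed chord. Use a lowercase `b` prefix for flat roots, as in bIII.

ii°

A major has the diatonic set A, Bm, C#m, D, E, F#m, G#dim. Of the given chords, A, C#m and D are diatonic. Bdim (B–D–F) is not: scale degree 2 in A major carries Bm (ii). In A minor the chord on that degree is Bdim, so here it functions as ii°, borrowed from the parallel minor.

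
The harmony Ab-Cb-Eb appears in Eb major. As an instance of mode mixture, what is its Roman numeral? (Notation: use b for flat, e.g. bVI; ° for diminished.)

The root Ab is the diatonic 4th degree of Eb major; the borrowing shows in the chord quality. Diatonically Eb major has Ab (IV) on that degree; Ab–Cb–Eb is instead the minor chord native to Eb minor, so it takes the label iv.

iv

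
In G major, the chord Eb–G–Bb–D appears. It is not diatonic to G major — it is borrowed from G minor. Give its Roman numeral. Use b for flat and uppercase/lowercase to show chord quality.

Eb is the lowered form of scale degree 6 in G major (the diatonic degree 6 is E). The diatonic chord on degree 6 would be Em (vi), but Eb–G–Bb–D is the major-seventh chord from G minor. As a borrowed chord it is labeled bVImaj7.

bVImaj7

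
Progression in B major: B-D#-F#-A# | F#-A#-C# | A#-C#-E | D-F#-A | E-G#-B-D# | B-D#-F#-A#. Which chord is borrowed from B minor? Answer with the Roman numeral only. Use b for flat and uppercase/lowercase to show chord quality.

bIII

In B major the diatonic chords are B, C#m, D#m, E, F#, G#m, A#dim. B–D#–F#–A# = Bmaj7, F#–A#–C# = F#, A#–C#–E = A#dim and E–G#–B–D# = Emaj7 all belong to that set. D–F#–A doesn't fit — on degree 3 B major would have D#m (iii). D is the degree-3 chord of B minor, so it is the borrowed bIII.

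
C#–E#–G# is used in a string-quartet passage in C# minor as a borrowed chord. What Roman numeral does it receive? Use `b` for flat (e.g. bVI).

C# is scale degree 1 in C# minor. C#–E#–G# is a major chord — the form found in C# major, not the diatonic i (C#m). Borrowed into C# minor it is written I.

I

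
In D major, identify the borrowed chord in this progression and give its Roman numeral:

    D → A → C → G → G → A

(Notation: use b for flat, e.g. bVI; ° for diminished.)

In D major the diatonic chords are D, Em, F#m, G, A, Bm, C#dim. Of the given chords, D, A and G are diatonic. But C (C–E–G) is foreign: the diatonic vii° on degree 7 is C#dim, whereas C comes from D minor. It is labeled bVII.

bVII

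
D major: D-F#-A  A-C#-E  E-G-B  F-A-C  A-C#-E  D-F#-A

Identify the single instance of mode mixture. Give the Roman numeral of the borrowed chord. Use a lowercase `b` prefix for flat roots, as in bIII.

bIII

The diatonic triads in D major are D, Em, F#m, G, A, Bm, C#dim. D–F#–A = D, A–C#–E = A and E–G–B = Em are all diatonic. F–A–C doesn't fit — on degree 3 D major would have F#m (iii). F is the degree-3 chord of D minor, so it is the borrowed bIII.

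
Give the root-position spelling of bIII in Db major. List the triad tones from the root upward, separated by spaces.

Scale degree 3 in Db major is F. bIII uses the lowered form, Fb, taken from Db minor. Stacking thirds in Db minor on Fb gives Fb–Ab–Cb.

Fb Ab Cb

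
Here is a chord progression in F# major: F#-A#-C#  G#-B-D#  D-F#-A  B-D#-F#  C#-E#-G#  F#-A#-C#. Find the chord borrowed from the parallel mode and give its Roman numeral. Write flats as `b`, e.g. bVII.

In F# major the diatonic chords are F#, G#m, A#m, B, C#, D#m, E#dim. F#–A#–C# = F#, G#–B–D# = G#m, B–D#–F# = B and C#–E#–G# = C# are all diatonic. D–F#–A doesn't fit — on degree 6 F# major would have D#m (vi). D is the degree-6 chord of F# minor, so it is the borrowed bVI.

bVI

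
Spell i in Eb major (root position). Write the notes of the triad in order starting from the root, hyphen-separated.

The root, Eb, is scale degree 1 — the same note in Eb major and Eb minor; only the chord quality changes. Building the minor chord from the parallel minor on Eb: Eb–Gb–Bb.

Eb-Gb-Bb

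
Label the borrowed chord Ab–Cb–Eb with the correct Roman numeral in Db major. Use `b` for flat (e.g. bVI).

Ab is scale degree 5 in Db major. The diatonic chord on degree 5 would be Ab (V), but Ab–Cb–Eb is the minor chord from Db minor. As a borrowed chord it is labeled v.

v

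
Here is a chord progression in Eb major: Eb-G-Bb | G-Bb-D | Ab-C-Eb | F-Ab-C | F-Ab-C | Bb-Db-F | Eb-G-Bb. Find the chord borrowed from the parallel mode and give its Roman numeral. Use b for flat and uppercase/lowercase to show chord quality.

v

Eb major has the diatonic set Eb, Fm, Gm, Ab, Bb, Cm, Ddim. Eb–G–Bb = Eb, G–Bb–D = Gm, Ab–C–Eb = Ab and F–Ab–C = Fm all belong to that set. But Bb–Db–F is foreign: the diatonic V on degree 5 is Bb, whereas Bbm comes from Eb minor. It is labeled v.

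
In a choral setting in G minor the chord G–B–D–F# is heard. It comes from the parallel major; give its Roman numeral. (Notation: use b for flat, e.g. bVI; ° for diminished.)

Imaj7

The root G is the diatonic 1st degree of G minor; the borrowing shows in the chord quality. Diatonically G minor has Gm (i) on that degree; G–B–D–F# is instead the major-seventh chord native to G major, so it takes the label Imaj7.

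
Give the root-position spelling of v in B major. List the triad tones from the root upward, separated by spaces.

v is built on scale degree 5, which is F# in both B major and its parallel. In B minor the chord on F# is F#–A–C#.

F# A C#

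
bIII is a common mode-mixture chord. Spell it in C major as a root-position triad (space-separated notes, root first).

Eb G Bb

bIII is built on the lowered scale degree 3. In C major degree 3 is E; lowered it becomes Eb. Building the major chord from the parallel minor on Eb: Eb–G–Bb.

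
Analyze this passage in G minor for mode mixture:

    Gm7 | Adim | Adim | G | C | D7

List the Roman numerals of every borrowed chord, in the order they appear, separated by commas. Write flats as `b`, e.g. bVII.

The diatonic triads in G minor (with V from harmonic minor) are Gm, Adim, Bb, Cm, D, Eb, F. Of the given chords, Gm7, Adim and D7 are diatonic. But G (G–B–D) is foreign: the diatonic i on degree 1 is Gm, whereas G comes from G major. It is labeled I. C (C–E–G) is not: scale degree 4 in G minor carries Cm (iv). In G major the chord on that degree is C, so here it functions as IV, borrowed from the parallel major.

I, IV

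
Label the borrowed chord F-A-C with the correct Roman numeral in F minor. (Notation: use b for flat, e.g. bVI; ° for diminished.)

F is scale degree 1 in F minor. The diatonic chord on degree 1 would be Fm (i), but F–A–C is the major chord from F major. As a borrowed chord it is labeled I.

I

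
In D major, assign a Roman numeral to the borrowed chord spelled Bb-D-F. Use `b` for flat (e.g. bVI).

In D major scale degree 6 is B; Bb is its lowered form, from D minor. The diatonic chord on degree 6 would be Bm (vi), but Bb–D–F is the major chord from D minor. As a borrowed chord it is labeled bVI.

bVI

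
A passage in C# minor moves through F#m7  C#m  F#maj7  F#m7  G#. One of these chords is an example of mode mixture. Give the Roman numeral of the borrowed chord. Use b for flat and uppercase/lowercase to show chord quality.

In C# minor (with V from harmonic minor) the diatonic chords are C#m, D#dim, E, F#m, G#, A, B. Of the given chords, F#m7, C#m and G# are diatonic. But F#maj7 (F#–A#–C#–E#) is foreign: the diatonic iv on degree 4 is F#m, whereas F#maj7 comes from C# major. It is labeled IVmaj7.

IVmaj7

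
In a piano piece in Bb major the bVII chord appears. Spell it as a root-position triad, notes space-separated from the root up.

Ab C Eb

Scale degree 7 in Bb major is A. bVII uses the lowered form, Ab, taken from Bb minor. Stacking thirds in Bb minor on Ab gives Ab–C–Eb.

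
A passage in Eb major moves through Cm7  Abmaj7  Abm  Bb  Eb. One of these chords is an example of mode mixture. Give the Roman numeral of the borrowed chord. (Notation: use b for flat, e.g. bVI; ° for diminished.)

In Eb major the diatonic chords are Eb, Fm, Gm, Ab, Bb, Cm, Ddim. Cm7, Abmaj7, Bb and Eb all belong to that set. Abm (Ab–Cb–Eb) is not: scale degree 4 in Eb major carries Ab (IV). In Eb minor the chord on that degree is Abm, so here it functions as iv, borrowed from the parallel minor.

iv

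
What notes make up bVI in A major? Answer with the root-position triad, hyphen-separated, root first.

F-A-C

bVI is built on the lowered scale degree 6. In A major degree 6 is F#; lowered it becomes F. Stacking thirds in A minor on F gives F–A–C.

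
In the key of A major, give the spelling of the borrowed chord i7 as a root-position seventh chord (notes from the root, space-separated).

A C E G

i7 is built on scale degree 1, which is A in both A major and its parallel. In A minor the chord on A is A–C–E–G.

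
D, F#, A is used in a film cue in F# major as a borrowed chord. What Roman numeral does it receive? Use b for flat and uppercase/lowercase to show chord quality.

bVI

In F# major scale degree 6 is D#; D is its lowered form, from F# minor. D–F#–A is a major chord — the form found in F# minor, not the diatonic vi (D#m). Borrowed into F# major it is written bVI.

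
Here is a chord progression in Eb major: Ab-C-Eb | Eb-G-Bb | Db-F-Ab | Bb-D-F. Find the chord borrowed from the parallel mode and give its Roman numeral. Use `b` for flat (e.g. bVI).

In Eb major the diatonic chords are Eb, Fm, Gm, Ab, Bb, Cm, Ddim. Of the given chords, Ab–C–Eb = Ab, Eb–G–Bb = Eb and Bb–D–F = Bb are diatonic. But Db–F–Ab is foreign: the diatonic vii° on degree 7 is Ddim, whereas Db comes from Eb minor. It is labeled bVII.

bVII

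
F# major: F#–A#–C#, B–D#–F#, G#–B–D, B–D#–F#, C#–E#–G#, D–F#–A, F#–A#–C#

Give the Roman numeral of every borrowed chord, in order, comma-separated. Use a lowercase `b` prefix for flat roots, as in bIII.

ii°, bVI

In F# major the diatonic chords are F#, G#m, A#m, B, C#, D#m, E#dim. F#–A#–C# = F#, B–D#–F# = B and C#–E#–G# = C# are all diatonic. But G#–B–D is foreign: the diatonic ii on degree 2 is G#m, whereas G#dim comes from F# minor. It is labeled ii°. D–F#–A is not: scale degree 6 in F# major carries D#m (vi). In F# minor the chord on that degree is D, so here it functions as bVI, borrowed from the parallel minor.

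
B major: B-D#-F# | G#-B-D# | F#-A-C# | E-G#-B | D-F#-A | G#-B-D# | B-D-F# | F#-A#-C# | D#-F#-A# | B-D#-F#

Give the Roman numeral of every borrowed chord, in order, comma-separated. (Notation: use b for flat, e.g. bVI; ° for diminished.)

v, bIII, i

In B major the diatonic chords are B, C#m, D#m, E, F#, G#m, A#dim. B–D#–F# = B, G#–B–D# = G#m, E–G#–B = E, F#–A#–C# = F# and D#–F#–A# = D#m all belong to that set. But F#–A–C# is foreign: the diatonic V on degree 5 is F#, whereas F#m comes from B minor. It is labeled v. But D–F#–A is foreign: the diatonic iii on degree 3 is D#m, whereas D comes from B minor. It is labeled bIII. B–D–F# doesn't fit — on degree 1 B major would have B (I). Bm is the degree-1 chord of B minor, so it is the borrowed i.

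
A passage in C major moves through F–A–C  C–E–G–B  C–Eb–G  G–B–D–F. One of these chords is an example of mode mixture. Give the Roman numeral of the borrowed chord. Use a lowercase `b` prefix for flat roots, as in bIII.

i

The diatonic triads in C major are C, Dm, Em, F, G, Am, Bdim. Of the given chords, F–A–C = F, C–E–G–B = Cmaj7 and G–B–D–F = G7 are diatonic. C–Eb–G is not: scale degree 1 in C major carries C (I). In C minor the chord on that degree is Cm, so here it functions as i, borrowed from the parallel minor.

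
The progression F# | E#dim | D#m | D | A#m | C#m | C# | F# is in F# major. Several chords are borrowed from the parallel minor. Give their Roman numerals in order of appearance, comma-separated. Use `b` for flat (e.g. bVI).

In F# major the diatonic chords are F#, G#m, A#m, B, C#, D#m, E#dim. F#, E#dim, D#m, A#m and C# are all diatonic. D (D–F#–A) is not: scale degree 6 in F# major carries D#m (vi). In F# minor the chord on that degree is D, so here it functions as bVI, borrowed from the parallel minor. But C#m (C#–E–G#) is foreign: the diatonic V on degree 5 is C#, whereas C#m comes from F# minor. It is labeled v.

bVI, v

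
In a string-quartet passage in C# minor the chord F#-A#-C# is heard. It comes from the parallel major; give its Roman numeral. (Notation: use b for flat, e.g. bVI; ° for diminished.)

F# is scale degree 4 in C# minor. F#–A#–C# is a major chord — the form found in C# major, not the diatonic iv (F#m). Borrowed into C# minor it is written IV.

IV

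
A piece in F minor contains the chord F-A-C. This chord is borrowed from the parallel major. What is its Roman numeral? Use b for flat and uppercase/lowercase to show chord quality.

The root F is the diatonic 1st degree of F minor; the borrowing shows in the chord quality. F–A–C is a major chord — the form found in F major, not the diatonic i (Fm). Borrowed into F minor it is written I.

I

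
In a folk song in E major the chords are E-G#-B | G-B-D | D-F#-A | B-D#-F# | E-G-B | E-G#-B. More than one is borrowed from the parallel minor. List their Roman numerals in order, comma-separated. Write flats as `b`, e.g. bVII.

bIII, bVII, i

In E major the diatonic chords are E, F#m, G#m, A, B, C#m, D#dim. E–G#–B = E and B–D#–F# = B are both diatonic. G–B–D is not: scale degree 3 in E major carries G#m (iii). In E minor the chord on that degree is G, so here it functions as bIII, borrowed from the parallel minor. But D–F#–A is foreign: the diatonic vii° on degree 7 is D#dim, whereas D comes from E minor. It is labeled bVII. E–G–B doesn't fit — on degree 1 E major would have E (I). Em is the degree-1 chord of E minor, so it is the borrowed i.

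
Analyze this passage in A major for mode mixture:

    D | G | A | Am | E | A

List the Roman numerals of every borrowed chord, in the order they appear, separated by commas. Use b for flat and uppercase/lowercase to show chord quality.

bVII, i

The diatonic triads in A major are A, Bm, C#m, D, E, F#m, G#dim. Of the given chords, D, A and E are diatonic. G (G–B–D) is not: scale degree 7 in A major carries G#dim (vii°). In A minor the chord on that degree is G, so here it functions as bVII, borrowed from the parallel minor. Am (A–C–E) is not: scale degree 1 in A major carries A (I). In A minor the chord on that degree is Am, so here it functions as i, borrowed from the parallel minor.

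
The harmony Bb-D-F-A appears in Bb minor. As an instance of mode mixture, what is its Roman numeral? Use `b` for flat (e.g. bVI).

Imaj7

The root Bb is the diatonic 1st degree of Bb minor; the borrowing shows in the chord quality. Diatonically Bb minor has Bbm (i) on that degree; Bb–D–F–A is instead the major-seventh chord native to Bb major, so it takes the label Imaj7.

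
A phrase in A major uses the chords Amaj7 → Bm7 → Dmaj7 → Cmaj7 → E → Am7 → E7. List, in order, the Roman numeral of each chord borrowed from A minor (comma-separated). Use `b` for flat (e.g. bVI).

A major has the diatonic set A, Bm, C#m, D, E, F#m, G#dim. Amaj7, Bm7, Dmaj7, E and E7 are all diatonic. Cmaj7 (C–E–G–B) is not: scale degree 3 in A major carries C#m (iii). In A minor the chord on that degree is Cmaj7, so here it functions as bIIImaj7, borrowed from the parallel minor. But Am7 (A–C–E–G) is foreign: the diatonic I on degree 1 is A, whereas Am7 comes from A minor. It is labeled i7.

bIIImaj7, i7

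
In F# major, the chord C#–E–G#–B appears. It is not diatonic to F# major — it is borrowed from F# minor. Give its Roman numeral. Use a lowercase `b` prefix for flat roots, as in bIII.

v7

C# is scale degree 5 in F# major. The diatonic chord on degree 5 would be C# (V), but C#–E–G#–B is the minor-seventh chord from F# minor. As a borrowed chord it is labeled v7.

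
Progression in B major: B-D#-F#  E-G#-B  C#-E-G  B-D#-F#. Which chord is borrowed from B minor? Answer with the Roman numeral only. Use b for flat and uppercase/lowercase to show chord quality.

ii°

In B major the diatonic chords are B, C#m, D#m, E, F#, G#m, A#dim. B–D#–F# = B and E–G#–B = E both belong to that set. C#–E–G doesn't fit — on degree 2 B major would have C#m (ii). C#dim is the degree-2 chord of B minor, so it is the borrowed ii°.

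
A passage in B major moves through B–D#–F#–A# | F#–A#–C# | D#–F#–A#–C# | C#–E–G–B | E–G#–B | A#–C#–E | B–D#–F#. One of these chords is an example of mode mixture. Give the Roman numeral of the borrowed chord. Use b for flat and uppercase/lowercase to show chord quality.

iiø7

In B major the diatonic chords are B, C#m, D#m, E, F#, G#m, A#dim. Of the given chords, B–D#–F#–A# = Bmaj7, F#–A#–C# = F#, D#–F#–A#–C# = D#m7, E–G#–B = E, A#–C#–E = A#dim and B–D#–F# = B are diatonic. But C#–E–G–B is foreign: the diatonic ii on degree 2 is C#m, whereas C#m7b5 comes from B minor. It is labeled iiø7.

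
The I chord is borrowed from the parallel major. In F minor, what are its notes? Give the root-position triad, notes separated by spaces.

F A C

I is built on scale degree 1, which is F in both F minor and its parallel. Building the major chord from the parallel major on F: F–A–C.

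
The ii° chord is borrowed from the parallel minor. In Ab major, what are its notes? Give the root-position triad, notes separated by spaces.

Bb Db Fb

ii° is built on scale degree 2, which is Bb in both Ab major and its parallel. Building the diminished chord from the parallel minor on Bb: Bb–Db–Fb.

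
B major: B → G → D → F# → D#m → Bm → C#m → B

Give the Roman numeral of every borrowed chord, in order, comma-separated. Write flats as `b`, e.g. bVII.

The diatonic triads in B major are B, C#m, D#m, E, F#, G#m, A#dim. Of the given chords, B, F#, D#m and C#m are diatonic. G (G–B–D) is not: scale degree 6 in B major carries G#m (vi). In B minor the chord on that degree is G, so here it functions as bVI, borrowed from the parallel minor. D (D–F#–A) doesn't fit — on degree 3 B major would have D#m (iii). D is the degree-3 chord of B minor, so it is the borrowed bIII. But Bm (B–D–F#) is foreign: the diatonic I on degree 1 is B, whereas Bm comes from B minor. It is labeled i.

bVI, bIII, i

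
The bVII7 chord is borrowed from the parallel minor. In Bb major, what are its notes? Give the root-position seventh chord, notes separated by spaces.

The root of bVII7 is the lowered 7th degree: A becomes Ab. Stacking thirds in Bb minor on Ab gives Ab–C–Eb–Gb.

Ab C Eb Gb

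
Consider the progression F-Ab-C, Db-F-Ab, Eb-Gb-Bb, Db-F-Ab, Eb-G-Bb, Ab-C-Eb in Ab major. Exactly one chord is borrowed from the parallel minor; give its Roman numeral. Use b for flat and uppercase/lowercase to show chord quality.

Ab major has the diatonic set Ab, Bbm, Cm, Db, Eb, Fm, Gdim. F–Ab–C = Fm, Db–F–Ab = Db, Eb–G–Bb = Eb and Ab–C–Eb = Ab are all diatonic. But Eb–Gb–Bb is foreign: the diatonic V on degree 5 is Eb, whereas Ebm comes from Ab minor. It is labeled v.

v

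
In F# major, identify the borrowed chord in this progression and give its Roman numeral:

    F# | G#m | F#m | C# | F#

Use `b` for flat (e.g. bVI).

i

F# major has the diatonic set F#, G#m, A#m, B, C#, D#m, E#dim. F#, G#m and C# are all diatonic. F#m (F#–A–C#) is not: scale degree 1 in F# major carries F# (I). In F# minor the chord on that degree is F#m, so here it functions as i, borrowed from the parallel minor.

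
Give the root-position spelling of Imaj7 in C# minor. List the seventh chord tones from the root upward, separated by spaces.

The root, C#, is scale degree 1 — the same note in C# minor and C# major; only the chord quality changes. In C# major the chord on C# is C#–E#–G#–B#.

C# E# G# B#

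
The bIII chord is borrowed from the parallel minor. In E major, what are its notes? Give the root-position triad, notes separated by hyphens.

G-B-D

The root of bIII is the lowered 3rd degree: G# becomes G. In E minor the chord on G is G–B–D.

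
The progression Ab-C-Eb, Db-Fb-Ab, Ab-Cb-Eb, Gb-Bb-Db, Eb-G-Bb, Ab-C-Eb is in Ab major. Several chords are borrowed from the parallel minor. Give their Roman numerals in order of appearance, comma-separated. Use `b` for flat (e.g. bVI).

iv, i, bVII

In Ab major the diatonic chords are Ab, Bbm, Cm, Db, Eb, Fm, Gdim. Of the given chords, Ab–C–Eb = Ab and Eb–G–Bb = Eb are diatonic. Db–Fb–Ab is not: scale degree 4 in Ab major carries Db (IV). In Ab minor the chord on that degree is Dbm, so here it functions as iv, borrowed from the parallel minor. Ab–Cb–Eb doesn't fit — on degree 1 Ab major would have Ab (I). Abm is the degree-1 chord of Ab minor, so it is the borrowed i. Gb–Bb–Db doesn't fit — on degree 7 Ab major would have Gdim (vii°). Gb is the degree-7 chord of Ab minor, so it is the borrowed bVII.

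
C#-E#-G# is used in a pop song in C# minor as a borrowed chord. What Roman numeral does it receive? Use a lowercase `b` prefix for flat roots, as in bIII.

The root C# is the diatonic 1st degree of C# minor; the borrowing shows in the chord quality. C#–E#–G# is a major chord — the form found in C# major, not the diatonic i (C#m). Borrowed into C# minor it is written I.

I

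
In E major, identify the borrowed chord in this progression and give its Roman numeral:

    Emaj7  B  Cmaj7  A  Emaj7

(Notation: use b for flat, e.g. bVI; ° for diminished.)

bVImaj7

The diatonic triads in E major are E, F#m, G#m, A, B, C#m, D#dim. Of the given chords, Emaj7, B and A are diatonic. But Cmaj7 (C–E–G–B) is foreign: the diatonic vi on degree 6 is C#m, whereas Cmaj7 comes from E minor. It is labeled bVImaj7.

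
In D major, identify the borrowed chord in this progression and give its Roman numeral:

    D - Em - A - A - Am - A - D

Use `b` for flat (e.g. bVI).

The diatonic triads in D major are D, Em, F#m, G, A, Bm, C#dim. D, Em and A are all diatonic. Am (A–C–E) is not: scale degree 5 in D major carries A (V). In D minor the chord on that degree is Am, so here it functions as v, borrowed from the parallel minor.

v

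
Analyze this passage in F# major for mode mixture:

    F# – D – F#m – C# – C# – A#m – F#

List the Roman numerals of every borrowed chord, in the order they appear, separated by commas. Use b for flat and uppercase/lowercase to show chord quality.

bVI, i

In F# major the diatonic chords are F#, G#m, A#m, B, C#, D#m, E#dim. F#, C# and A#m are all diatonic. D (D–F#–A) is not: scale degree 6 in F# major carries D#m (vi). In F# minor the chord on that degree is D, so here it functions as bVI, borrowed from the parallel minor. F#m (F#–A–C#) doesn't fit — on degree 1 F# major would have F# (I). F#m is the degree-1 chord of F# minor, so it is the borrowed i.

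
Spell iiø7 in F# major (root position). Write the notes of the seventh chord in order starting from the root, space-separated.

iiø7 is built on scale degree 2, which is G# in both F# major and its parallel. Building the half-diminished-seventh chord from the parallel minor on G#: G#–B–D–F#.

G# B D F#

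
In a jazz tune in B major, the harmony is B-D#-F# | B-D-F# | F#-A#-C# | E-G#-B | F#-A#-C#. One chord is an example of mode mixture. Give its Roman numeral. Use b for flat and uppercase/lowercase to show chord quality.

i

The diatonic triads in B major are B, C#m, D#m, E, F#, G#m, A#dim. B–D#–F# = B, F#–A#–C# = F# and E–G#–B = E are all diatonic. B–D–F# is not: scale degree 1 in B major carries B (I). In B minor the chord on that degree is Bm, so here it functions as i, borrowed from the parallel minor.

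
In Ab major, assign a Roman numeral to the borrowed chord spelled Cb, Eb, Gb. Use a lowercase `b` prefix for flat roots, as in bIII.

bIII

Cb is the lowered form of scale degree 3 in Ab major (the diatonic degree 3 is C). The diatonic chord on degree 3 would be Cm (iii), but Cb–Eb–Gb is the major chord from Ab minor. As a borrowed chord it is labeled bIII.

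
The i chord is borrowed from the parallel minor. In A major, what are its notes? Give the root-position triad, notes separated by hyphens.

The root, A, is scale degree 1 — the same note in A major and A minor; only the chord quality changes. In A minor the chord on A is A–C–E.

A-C-E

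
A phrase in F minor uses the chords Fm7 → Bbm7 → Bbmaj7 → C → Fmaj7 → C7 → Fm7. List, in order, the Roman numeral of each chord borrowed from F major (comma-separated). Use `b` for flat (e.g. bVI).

IVmaj7, Imaj7

F minor has the diatonic set Fm, Gdim, Ab, Bbm, C, Db, Eb (with V from harmonic minor). Fm7, Bbm7, C and C7 are all diatonic. Bbmaj7 (Bb–D–F–A) doesn't fit — on degree 4 F minor would have Bbm (iv). Bbmaj7 is the degree-4 chord of F major, so it is the borrowed IVmaj7. Fmaj7 (F–A–C–E) doesn't fit — on degree 1 F minor would have Fm (i). Fmaj7 is the degree-1 chord of F major, so it is the borrowed Imaj7.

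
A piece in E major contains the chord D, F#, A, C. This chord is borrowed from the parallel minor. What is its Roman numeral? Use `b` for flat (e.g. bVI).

The root D is the lowered 7th scale degree — diatonically E major has D# there. D–F#–A–C is a dominant-seventh chord — the form found in E minor, not the diatonic vii° (D#dim). Borrowed into E major it is written bVII7.

bVII7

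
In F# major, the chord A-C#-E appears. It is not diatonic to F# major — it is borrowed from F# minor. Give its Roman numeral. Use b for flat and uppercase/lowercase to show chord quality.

bIII

A is the lowered form of scale degree 3 in F# major (the diatonic degree 3 is A#). The diatonic chord on degree 3 would be A#m (iii), but A–C#–E is the major chord from F# minor. As a borrowed chord it is labeled bIII.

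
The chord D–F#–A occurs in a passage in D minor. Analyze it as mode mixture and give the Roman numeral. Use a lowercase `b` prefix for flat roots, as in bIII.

The root D is the diatonic 1st degree of D minor; the borrowing shows in the chord quality. The diatonic chord on degree 1 would be Dm (i), but D–F#–A is the major chord from D major. As a borrowed chord it is labeled I.

I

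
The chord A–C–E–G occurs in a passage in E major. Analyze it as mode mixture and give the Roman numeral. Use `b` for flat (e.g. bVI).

The root A is the diatonic 4th degree of E major; the borrowing shows in the chord quality. Diatonically E major has A (IV) on that degree; A–C–E–G is instead the minor-seventh chord native to E minor, so it takes the label iv7.

iv7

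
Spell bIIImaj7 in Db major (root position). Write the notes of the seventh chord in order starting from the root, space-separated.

The root of bIIImaj7 is the lowered 3rd degree: F becomes Fb. Building the major-seventh chord from the parallel minor on Fb: Fb–Ab–Cb–Eb.

Fb Ab Cb Eb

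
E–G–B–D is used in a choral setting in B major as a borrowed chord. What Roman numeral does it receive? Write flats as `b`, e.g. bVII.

iv7

E is scale degree 4 in B major. Diatonically B major has E (IV) on that degree; E–G–B–D is instead the minor-seventh chord native to B minor, so it takes the label iv7.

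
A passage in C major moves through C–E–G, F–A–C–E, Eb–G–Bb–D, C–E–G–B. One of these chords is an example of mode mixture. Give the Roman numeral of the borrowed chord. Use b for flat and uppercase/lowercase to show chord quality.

The diatonic triads in C major are C, Dm, Em, F, G, Am, Bdim. C–E–G = C, F–A–C–E = Fmaj7 and C–E–G–B = Cmaj7 all belong to that set. But Eb–G–Bb–D is foreign: the diatonic iii on degree 3 is Em, whereas Ebmaj7 comes from C minor. It is labeled bIIImaj7.

bIIImaj7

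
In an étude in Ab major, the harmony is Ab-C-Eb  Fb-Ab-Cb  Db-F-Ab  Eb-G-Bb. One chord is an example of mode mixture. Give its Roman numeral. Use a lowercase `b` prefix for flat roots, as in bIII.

In Ab major the diatonic chords are Ab, Bbm, Cm, Db, Eb, Fm, Gdim. Ab–C–Eb = Ab, Db–F–Ab = Db and Eb–G–Bb = Eb all belong to that set. But Fb–Ab–Cb is foreign: the diatonic vi on degree 6 is Fm, whereas Fb comes from Ab minor. It is labeled bVI.

bVI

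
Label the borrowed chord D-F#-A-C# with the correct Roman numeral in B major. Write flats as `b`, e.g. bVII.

D is the lowered form of scale degree 3 in B major (the diatonic degree 3 is D#). The diatonic chord on degree 3 would be D#m (iii), but D–F#–A–C# is the major-seventh chord from B minor. As a borrowed chord it is labeled bIIImaj7.

bIIImaj7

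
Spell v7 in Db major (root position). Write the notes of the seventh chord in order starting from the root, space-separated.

Ab Cb Eb Gb

The root, Ab, is scale degree 5 — the same note in Db major and Db minor; only the chord quality changes. Stacking thirds in Db minor on Ab gives Ab–Cb–Eb–Gb.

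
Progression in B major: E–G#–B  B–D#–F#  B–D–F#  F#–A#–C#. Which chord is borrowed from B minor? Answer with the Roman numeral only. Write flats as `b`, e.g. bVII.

i

The diatonic triads in B major are B, C#m, D#m, E, F#, G#m, A#dim. E–G#–B = E, B–D#–F# = B and F#–A#–C# = F# are all diatonic. B–D–F# is not: scale degree 1 in B major carries B (I). In B minor the chord on that degree is Bm, so here it functions as i, borrowed from the parallel minor.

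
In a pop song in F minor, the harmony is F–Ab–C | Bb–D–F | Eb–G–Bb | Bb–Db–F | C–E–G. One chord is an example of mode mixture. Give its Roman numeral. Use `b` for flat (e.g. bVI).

In F minor (with V from harmonic minor) the diatonic chords are Fm, Gdim, Ab, Bbm, C, Db, Eb. F–Ab–C = Fm, Eb–G–Bb = Eb, Bb–Db–F = Bbm and C–E–G = C are all diatonic. Bb–D–F doesn't fit — on degree 4 F minor would have Bbm (iv). Bb is the degree-4 chord of F major, so it is the borrowed IV.

IV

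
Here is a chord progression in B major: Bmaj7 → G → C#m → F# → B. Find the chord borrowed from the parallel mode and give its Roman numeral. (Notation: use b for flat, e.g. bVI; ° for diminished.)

bVI

B major has the diatonic set B, C#m, D#m, E, F#, G#m, A#dim. Bmaj7, C#m, F# and B are all diatonic. But G (G–B–D) is foreign: the diatonic vi on degree 6 is G#m, whereas G comes from B minor. It is labeled bVI.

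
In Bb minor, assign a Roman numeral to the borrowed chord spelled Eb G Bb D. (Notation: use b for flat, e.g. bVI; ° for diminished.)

IVmaj7

The root Eb is the diatonic 4th degree of Bb minor; the borrowing shows in the chord quality. Diatonically Bb minor has Ebm (iv) on that degree; Eb–G–Bb–D is instead the major-seventh chord native to Bb major, so it takes the label IVmaj7.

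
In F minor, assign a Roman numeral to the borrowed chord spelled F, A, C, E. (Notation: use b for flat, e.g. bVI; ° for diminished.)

The root F is the diatonic 1st degree of F minor; the borrowing shows in the chord quality. Diatonically F minor has Fm (i) on that degree; F–A–C–E is instead the major-seventh chord native to F major, so it takes the label Imaj7.

Imaj7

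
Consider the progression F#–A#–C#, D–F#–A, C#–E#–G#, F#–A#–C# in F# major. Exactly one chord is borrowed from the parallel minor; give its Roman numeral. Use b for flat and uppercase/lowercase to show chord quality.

bVI

F# major has the diatonic set F#, G#m, A#m, B, C#, D#m, E#dim. Of the given chords, F#–A#–C# = F# and C#–E#–G# = C# are diatonic. D–F#–A is not: scale degree 6 in F# major carries D#m (vi). In F# minor the chord on that degree is D, so here it functions as bVI, borrowed from the parallel minor.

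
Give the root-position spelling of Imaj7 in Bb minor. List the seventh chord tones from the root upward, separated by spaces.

Bb D F A

Imaj7 is built on scale degree 1, which is Bb in both Bb minor and its parallel. Building the major-seventh chord from the parallel major on Bb: Bb–D–F–A.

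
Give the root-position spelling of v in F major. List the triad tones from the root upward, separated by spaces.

C Eb G

The root, C, is scale degree 5 — the same note in F major and F minor; only the chord quality changes. Stacking thirds in F minor on C gives C–Eb–G.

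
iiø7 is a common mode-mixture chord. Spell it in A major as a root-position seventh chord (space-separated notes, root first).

iiø7 is built on scale degree 2, which is B in both A major and its parallel. Building the half-diminished-seventh chord from the parallel minor on B: B–D–F–A.

B D F A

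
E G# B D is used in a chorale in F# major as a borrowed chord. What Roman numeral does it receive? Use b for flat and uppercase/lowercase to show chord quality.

bVII7

E is the lowered form of scale degree 7 in F# major (the diatonic degree 7 is E#). The diatonic chord on degree 7 would be E#dim (vii°), but E–G#–B–D is the dominant-seventh chord from F# minor. As a borrowed chord it is labeled bVII7.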